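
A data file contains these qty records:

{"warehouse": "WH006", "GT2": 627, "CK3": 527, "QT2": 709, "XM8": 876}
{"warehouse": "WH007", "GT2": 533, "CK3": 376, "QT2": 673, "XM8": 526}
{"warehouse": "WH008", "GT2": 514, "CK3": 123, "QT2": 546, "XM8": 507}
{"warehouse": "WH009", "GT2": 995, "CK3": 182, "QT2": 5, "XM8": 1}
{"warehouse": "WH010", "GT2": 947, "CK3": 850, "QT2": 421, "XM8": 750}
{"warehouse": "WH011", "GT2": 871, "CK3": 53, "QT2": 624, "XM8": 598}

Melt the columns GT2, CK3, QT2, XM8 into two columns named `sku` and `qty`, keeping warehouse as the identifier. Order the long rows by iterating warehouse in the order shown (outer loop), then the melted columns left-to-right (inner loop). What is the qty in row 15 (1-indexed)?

24 rows total (6 × 4). Row 15: index ⌊(15-1)/4⌋ = 3 into warehouse → WH009; (15-1) mod 4 = 2 into the melted columns → QT2.
So row 15 is (WH009, QT2, 5); qty = 5.

5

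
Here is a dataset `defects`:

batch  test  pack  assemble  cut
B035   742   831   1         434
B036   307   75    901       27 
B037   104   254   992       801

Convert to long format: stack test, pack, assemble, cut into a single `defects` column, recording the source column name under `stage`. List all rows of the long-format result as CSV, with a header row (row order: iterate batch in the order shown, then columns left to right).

batch,stage,defects
B035,test,742
B035,pack,831
B035,assemble,1
B035,cut,434
B036,test,307
B036,pack,75
B036,assemble,901
B036,cut,27
B037,test,104
B037,pack,254
B037,assemble,992
B037,cut,801

Each (batch, column) pair becomes one row: 3 × 4 = 12 rows.
For example, (B035, test) → defects=742.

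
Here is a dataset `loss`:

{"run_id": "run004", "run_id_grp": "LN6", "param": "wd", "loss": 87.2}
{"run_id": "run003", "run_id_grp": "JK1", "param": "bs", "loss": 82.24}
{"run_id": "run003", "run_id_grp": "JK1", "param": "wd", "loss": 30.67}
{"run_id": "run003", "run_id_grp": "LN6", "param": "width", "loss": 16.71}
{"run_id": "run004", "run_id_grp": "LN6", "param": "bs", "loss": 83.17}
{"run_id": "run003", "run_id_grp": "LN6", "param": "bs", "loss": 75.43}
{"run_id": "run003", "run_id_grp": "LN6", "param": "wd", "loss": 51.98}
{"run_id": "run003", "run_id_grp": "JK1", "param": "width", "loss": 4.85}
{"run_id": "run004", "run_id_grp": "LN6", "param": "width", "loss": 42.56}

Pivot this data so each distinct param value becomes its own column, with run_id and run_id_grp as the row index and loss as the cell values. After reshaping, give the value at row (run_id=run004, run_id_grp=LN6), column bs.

Wide layout: rows indexed by run_id and run_id_grp, columns are the 3 distinct param values (wd, bs, width).
Cell (run_id=run004, run_id_grp=LN6, param=bs) draws from the long row where run_id=run004, run_id_grp=LN6 and param=bs, which has loss=83.17.

83.17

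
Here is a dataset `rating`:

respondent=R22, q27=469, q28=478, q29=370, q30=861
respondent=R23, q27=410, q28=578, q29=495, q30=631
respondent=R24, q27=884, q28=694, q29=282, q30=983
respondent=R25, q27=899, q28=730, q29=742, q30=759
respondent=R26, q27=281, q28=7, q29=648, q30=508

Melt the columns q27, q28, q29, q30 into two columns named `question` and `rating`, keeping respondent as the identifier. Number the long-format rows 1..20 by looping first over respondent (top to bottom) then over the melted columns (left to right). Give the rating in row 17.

281

20 rows total (5 × 4). Row 17: index ⌊(17-1)/4⌋ = 4 into respondent → R26; (17-1) mod 4 = 0 into the melted columns → q27.
So row 17 is (R26, q27, 281); rating = 281.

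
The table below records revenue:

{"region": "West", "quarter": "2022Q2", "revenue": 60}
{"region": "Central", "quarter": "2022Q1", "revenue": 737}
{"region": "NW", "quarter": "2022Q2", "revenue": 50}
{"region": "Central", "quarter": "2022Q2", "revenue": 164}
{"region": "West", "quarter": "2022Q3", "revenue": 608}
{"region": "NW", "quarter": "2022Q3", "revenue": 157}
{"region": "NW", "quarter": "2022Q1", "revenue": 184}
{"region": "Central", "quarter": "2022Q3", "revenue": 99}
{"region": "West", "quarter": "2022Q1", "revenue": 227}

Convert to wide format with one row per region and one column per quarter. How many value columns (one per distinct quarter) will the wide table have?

3 distinct quarter values: 2022Q1, 2022Q2, 2022Q3.

3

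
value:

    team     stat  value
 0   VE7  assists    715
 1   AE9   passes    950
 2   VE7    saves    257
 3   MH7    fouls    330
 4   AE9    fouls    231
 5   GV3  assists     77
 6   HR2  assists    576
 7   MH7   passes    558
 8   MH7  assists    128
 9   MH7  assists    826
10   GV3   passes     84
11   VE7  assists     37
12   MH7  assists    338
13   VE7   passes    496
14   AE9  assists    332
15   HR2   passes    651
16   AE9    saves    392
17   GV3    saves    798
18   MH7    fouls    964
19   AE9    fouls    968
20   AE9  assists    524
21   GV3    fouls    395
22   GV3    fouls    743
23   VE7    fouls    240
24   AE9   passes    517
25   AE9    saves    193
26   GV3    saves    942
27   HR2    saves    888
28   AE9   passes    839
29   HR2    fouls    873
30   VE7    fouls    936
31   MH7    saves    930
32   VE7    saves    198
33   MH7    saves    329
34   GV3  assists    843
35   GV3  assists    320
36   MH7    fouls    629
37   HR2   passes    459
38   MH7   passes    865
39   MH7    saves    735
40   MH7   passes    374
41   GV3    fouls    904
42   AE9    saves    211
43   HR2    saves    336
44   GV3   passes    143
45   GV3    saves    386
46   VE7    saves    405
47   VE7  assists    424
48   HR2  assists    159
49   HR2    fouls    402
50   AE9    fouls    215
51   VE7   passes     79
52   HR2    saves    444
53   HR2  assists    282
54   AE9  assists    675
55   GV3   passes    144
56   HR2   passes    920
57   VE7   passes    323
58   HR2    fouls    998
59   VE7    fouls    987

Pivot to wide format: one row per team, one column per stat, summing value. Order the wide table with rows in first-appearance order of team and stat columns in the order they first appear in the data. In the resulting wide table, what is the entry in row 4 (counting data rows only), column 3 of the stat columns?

With rows in first-appearance order of team, row 4 is team=GV3. stat columns in first-appearance order: assists, passes, saves, fouls; column 3 is saves.
Long rows with team=GV3, stat=saves: 798 + 942 + 386 = 2126.

2126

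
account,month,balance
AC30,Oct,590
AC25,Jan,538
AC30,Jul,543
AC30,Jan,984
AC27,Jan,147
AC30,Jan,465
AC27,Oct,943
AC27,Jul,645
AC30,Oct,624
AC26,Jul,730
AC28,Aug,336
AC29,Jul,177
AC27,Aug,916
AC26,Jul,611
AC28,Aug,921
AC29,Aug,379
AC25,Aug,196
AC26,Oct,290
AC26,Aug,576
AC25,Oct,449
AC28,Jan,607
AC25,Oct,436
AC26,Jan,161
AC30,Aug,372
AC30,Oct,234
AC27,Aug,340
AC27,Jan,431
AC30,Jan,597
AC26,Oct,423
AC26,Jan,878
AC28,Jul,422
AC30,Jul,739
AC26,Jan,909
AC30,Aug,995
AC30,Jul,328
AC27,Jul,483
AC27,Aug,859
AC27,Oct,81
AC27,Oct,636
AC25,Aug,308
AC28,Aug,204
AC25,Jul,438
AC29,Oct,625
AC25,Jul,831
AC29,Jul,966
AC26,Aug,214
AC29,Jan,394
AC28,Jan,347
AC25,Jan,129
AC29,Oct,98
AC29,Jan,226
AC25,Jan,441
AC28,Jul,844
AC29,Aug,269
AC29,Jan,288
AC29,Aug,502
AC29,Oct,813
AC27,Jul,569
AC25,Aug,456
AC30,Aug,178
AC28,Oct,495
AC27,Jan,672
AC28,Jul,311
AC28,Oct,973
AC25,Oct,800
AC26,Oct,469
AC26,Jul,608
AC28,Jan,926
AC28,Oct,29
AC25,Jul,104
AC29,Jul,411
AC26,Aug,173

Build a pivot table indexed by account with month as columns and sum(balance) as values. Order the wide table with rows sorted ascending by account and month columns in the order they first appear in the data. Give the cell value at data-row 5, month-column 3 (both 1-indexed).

1554

With rows sorted ascending by account, row 5 is account=AC29. month columns in first-appearance order: Oct, Jan, Jul, Aug; column 3 is Jul.
Long rows with account=AC29, month=Jul: 177 + 966 + 411 = 1554.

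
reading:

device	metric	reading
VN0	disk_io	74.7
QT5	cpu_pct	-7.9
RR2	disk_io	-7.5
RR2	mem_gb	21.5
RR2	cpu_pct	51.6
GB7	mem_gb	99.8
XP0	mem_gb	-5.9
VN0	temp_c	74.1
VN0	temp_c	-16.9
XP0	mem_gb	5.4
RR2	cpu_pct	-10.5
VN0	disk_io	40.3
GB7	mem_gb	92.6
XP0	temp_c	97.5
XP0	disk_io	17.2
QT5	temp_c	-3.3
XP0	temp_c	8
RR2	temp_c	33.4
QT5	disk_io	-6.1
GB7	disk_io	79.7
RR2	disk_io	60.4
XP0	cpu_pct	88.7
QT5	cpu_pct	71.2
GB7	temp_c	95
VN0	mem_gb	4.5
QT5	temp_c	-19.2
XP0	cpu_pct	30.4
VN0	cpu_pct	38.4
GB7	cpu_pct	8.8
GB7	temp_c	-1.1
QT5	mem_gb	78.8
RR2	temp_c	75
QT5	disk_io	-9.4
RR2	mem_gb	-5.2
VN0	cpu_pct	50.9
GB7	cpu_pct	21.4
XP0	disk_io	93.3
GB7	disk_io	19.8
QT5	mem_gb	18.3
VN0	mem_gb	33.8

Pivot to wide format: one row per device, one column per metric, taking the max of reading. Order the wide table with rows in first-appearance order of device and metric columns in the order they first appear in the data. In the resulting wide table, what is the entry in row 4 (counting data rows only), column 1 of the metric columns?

With rows in first-appearance order of device, row 4 is device=GB7. metric columns in first-appearance order: disk_io, cpu_pct, mem_gb, temp_c; column 1 is disk_io.
Long rows with device=GB7, metric=disk_io: max(79.7, 19.8) = 79.7.

79.7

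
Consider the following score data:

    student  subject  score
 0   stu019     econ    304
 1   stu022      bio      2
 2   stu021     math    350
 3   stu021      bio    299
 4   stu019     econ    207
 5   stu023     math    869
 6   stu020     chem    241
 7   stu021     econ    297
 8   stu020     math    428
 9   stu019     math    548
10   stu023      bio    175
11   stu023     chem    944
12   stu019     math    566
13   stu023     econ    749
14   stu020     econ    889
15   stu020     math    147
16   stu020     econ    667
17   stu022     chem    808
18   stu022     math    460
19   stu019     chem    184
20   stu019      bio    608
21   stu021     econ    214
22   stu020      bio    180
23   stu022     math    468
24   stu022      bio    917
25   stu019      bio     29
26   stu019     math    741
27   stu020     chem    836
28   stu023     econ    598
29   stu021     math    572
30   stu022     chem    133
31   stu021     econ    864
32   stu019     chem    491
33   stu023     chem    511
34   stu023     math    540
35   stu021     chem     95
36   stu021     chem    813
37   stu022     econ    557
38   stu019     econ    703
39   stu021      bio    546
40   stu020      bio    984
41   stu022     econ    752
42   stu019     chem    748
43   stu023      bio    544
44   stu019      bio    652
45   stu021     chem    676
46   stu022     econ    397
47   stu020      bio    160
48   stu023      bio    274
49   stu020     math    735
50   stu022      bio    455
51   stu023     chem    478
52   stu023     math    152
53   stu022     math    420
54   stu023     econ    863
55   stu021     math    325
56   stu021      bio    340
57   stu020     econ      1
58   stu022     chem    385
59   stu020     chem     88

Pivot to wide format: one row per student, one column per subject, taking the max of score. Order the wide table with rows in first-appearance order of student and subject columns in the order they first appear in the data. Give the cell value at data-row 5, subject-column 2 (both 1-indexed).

With rows in first-appearance order of student, row 5 is student=stu020. subject columns in first-appearance order: econ, bio, math, chem; column 2 is bio.
Long rows with student=stu020, subject=bio: max(180, 984, 160) = 984.

984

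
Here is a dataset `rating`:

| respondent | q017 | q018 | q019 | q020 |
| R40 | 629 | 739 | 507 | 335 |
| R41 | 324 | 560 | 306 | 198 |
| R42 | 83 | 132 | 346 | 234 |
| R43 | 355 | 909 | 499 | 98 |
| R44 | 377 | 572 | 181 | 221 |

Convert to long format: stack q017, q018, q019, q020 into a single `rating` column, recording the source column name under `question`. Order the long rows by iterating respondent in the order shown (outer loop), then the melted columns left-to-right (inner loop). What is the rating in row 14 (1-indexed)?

909

20 rows total (5 × 4). Row 14: index ⌊(14-1)/4⌋ = 3 into respondent → R43; (14-1) mod 4 = 1 into the melted columns → q018.
So row 14 is (R43, q018, 909); rating = 909.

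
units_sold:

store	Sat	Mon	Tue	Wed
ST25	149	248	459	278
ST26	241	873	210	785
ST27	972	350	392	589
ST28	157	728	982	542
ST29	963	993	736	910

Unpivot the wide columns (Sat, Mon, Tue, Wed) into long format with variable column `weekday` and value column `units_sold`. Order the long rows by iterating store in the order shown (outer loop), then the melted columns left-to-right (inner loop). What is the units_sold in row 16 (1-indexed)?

542

20 rows total (5 × 4). Row 16: index ⌊(16-1)/4⌋ = 3 into store → ST28; (16-1) mod 4 = 3 into the melted columns → Wed.
So row 16 is (ST28, Wed, 542); units_sold = 542.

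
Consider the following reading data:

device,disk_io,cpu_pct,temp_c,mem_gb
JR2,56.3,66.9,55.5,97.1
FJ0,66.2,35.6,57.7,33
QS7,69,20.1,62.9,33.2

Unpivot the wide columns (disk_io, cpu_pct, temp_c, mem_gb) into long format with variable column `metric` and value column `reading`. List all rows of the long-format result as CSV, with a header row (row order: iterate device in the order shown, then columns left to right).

Each (device, column) pair becomes one row: 3 × 4 = 12 rows.
For example, (JR2, disk_io) → reading=56.3.

device,metric,reading
JR2,disk_io,56.3
JR2,cpu_pct,66.9
JR2,temp_c,55.5
JR2,mem_gb,97.1
FJ0,disk_io,66.2
FJ0,cpu_pct,35.6
FJ0,temp_c,57.7
FJ0,mem_gb,33
QS7,disk_io,69
QS7,cpu_pct,20.1
QS7,temp_c,62.9
QS7,mem_gb,33.2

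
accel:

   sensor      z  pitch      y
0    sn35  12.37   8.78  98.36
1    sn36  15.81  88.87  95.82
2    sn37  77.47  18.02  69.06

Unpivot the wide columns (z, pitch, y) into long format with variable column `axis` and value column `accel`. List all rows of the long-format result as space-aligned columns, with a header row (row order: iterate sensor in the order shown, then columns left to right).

sensor  axis   accel
sn35    z      12.37
sn35    pitch  8.78 
sn35    y      98.36
sn36    z      15.81
sn36    pitch  88.87
sn36    y      95.82
sn37    z      77.47
sn37    pitch  18.02
sn37    y      69.06

Each (sensor, column) pair becomes one row: 3 × 3 = 9 rows.
For example, (sn35, z) → accel=12.37.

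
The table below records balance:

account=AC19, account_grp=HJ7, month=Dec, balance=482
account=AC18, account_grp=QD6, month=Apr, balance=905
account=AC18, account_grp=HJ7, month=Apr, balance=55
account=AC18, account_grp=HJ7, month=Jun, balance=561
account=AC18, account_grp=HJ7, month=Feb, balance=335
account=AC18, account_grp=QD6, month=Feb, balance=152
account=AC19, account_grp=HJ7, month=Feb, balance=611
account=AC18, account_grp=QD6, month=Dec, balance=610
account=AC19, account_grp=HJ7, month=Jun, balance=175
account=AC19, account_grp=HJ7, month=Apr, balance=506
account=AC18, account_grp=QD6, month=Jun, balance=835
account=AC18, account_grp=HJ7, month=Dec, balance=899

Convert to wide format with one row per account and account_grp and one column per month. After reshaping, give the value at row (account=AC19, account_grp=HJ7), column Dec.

Wide layout: rows indexed by account and account_grp, columns are the 4 distinct month values (Dec, Apr, Jun, Feb).
Cell (account=AC19, account_grp=HJ7, month=Dec) draws from the long row where account=AC19, account_grp=HJ7 and month=Dec, which has balance=482.

482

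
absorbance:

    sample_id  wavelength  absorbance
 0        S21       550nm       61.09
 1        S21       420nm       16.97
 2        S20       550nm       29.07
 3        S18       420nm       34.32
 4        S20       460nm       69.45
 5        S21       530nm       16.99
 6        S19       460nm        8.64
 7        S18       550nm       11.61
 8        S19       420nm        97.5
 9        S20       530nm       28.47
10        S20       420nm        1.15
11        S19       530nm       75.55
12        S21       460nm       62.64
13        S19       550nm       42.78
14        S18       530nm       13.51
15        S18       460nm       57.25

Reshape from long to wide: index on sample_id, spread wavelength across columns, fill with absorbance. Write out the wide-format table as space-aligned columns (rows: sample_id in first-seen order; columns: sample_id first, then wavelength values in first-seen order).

Columns: sample_id plus the 4 distinct wavelength values (550nm, 420nm, 460nm, 530nm).
For example, row S21 column 550nm takes absorbance=61.09 from the long row (S21, 550nm).

sample_id  550nm  420nm  460nm  530nm
S21        61.09  16.97  62.64  16.99
S20        29.07  1.15   69.45  28.47
S18        11.61  34.32  57.25  13.51
S19        42.78  97.5   8.64   75.55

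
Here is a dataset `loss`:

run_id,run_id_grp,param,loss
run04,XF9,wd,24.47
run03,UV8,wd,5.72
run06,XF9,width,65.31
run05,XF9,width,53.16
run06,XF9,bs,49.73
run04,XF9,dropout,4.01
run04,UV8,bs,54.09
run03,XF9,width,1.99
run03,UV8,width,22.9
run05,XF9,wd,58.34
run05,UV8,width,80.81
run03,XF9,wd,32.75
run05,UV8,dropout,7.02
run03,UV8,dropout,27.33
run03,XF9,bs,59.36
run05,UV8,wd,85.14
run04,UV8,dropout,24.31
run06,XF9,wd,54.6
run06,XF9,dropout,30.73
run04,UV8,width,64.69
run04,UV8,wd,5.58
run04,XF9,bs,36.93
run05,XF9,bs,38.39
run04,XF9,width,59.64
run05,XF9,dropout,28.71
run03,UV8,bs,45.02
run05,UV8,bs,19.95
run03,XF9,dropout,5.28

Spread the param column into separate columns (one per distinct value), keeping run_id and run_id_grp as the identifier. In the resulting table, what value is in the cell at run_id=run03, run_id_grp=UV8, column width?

22.9

Wide layout: rows indexed by run_id and run_id_grp, columns are the 4 distinct param values (wd, width, bs, dropout).
Cell (run_id=run03, run_id_grp=UV8, param=width) draws from the long row where run_id=run03, run_id_grp=UV8 and param=width, which has loss=22.9.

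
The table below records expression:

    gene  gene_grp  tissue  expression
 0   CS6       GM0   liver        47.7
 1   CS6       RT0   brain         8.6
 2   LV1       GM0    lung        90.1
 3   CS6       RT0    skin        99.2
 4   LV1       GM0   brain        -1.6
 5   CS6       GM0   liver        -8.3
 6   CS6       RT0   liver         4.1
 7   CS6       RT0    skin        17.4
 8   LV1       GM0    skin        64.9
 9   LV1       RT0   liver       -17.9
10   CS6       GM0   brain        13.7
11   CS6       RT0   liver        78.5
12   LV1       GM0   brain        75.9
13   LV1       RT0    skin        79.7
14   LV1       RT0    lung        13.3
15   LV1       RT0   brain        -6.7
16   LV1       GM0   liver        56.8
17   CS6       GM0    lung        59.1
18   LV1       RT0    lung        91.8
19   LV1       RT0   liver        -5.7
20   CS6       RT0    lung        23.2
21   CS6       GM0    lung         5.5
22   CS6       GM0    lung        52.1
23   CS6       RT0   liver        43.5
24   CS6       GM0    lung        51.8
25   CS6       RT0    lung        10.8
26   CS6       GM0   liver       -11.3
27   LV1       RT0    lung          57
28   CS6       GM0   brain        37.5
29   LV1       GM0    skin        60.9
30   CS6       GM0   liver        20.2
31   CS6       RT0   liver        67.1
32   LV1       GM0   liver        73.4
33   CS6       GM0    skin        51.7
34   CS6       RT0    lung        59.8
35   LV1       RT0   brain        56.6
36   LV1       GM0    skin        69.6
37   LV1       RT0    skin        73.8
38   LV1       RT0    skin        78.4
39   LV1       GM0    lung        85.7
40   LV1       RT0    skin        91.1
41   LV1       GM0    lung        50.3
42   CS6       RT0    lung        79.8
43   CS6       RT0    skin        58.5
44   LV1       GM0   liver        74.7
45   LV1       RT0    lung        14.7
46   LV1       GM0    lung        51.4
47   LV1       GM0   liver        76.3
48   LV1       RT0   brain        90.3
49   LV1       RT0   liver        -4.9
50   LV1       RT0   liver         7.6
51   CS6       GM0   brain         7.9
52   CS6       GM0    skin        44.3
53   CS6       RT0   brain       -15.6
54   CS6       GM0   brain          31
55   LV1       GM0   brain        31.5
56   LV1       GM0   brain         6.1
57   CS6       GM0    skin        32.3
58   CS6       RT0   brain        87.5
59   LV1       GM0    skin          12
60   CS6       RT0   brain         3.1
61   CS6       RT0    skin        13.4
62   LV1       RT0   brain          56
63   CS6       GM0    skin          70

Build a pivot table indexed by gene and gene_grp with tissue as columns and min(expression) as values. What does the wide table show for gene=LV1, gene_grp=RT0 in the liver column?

-17.9

Rows with gene=LV1, gene_grp=RT0 and tissue=liver: expression values are -17.9, -5.7, -4.9, 7.6.
min(-17.9, -5.7, -4.9, 7.6) = -17.9.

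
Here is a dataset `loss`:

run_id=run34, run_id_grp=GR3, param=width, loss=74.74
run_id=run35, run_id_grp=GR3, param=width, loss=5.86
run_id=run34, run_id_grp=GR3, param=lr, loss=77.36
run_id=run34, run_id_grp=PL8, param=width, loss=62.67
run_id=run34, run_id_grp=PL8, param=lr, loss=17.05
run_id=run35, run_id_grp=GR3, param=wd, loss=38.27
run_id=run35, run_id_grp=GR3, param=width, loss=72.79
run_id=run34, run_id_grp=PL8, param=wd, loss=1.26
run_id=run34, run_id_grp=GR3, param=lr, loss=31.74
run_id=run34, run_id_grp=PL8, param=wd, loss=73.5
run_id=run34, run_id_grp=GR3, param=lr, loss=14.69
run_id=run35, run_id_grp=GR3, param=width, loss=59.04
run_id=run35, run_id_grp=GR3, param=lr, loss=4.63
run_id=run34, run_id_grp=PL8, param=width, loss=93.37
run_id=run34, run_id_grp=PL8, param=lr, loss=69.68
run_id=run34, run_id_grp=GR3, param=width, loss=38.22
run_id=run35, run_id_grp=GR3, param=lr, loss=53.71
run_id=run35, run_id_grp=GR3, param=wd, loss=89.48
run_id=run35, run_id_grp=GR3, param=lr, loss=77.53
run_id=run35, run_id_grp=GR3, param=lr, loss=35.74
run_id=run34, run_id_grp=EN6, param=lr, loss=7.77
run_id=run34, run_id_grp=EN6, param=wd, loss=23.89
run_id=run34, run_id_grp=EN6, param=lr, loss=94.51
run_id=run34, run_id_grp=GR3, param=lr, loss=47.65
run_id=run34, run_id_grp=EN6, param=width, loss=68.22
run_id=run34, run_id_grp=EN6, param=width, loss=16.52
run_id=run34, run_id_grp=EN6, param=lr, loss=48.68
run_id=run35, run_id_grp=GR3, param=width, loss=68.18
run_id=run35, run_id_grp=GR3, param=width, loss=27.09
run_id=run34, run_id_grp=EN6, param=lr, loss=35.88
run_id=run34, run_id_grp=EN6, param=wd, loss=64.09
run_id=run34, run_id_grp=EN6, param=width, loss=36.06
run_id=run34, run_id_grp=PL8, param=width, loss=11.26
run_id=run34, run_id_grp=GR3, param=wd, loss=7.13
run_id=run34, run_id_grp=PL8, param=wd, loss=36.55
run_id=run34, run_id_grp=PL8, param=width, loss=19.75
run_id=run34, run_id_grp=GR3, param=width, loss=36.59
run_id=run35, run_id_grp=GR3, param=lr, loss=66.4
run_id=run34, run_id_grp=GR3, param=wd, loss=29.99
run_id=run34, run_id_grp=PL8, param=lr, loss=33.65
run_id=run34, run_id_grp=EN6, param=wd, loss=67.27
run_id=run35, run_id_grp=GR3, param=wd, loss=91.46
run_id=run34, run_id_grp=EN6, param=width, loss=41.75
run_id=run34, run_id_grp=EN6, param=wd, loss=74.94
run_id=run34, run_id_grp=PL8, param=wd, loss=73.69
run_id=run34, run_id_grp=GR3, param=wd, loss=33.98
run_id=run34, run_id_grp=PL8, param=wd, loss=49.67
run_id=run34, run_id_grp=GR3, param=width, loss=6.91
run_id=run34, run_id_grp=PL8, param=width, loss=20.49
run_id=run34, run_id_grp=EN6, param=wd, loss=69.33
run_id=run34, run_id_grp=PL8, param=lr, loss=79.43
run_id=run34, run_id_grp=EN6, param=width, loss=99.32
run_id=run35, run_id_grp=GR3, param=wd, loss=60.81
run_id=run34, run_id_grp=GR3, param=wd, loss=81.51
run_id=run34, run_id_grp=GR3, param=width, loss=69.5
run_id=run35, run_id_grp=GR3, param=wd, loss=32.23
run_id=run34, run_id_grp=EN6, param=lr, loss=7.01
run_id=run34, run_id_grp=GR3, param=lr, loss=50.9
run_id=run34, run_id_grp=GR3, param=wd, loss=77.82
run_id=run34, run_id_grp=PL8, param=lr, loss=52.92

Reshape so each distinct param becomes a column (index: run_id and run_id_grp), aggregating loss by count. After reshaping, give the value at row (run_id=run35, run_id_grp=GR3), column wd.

Rows with run_id=run35, run_id_grp=GR3 and param=wd: loss values are 38.27, 89.48, 91.46, 60.81, 32.23.
5 rows match — count = 5.

5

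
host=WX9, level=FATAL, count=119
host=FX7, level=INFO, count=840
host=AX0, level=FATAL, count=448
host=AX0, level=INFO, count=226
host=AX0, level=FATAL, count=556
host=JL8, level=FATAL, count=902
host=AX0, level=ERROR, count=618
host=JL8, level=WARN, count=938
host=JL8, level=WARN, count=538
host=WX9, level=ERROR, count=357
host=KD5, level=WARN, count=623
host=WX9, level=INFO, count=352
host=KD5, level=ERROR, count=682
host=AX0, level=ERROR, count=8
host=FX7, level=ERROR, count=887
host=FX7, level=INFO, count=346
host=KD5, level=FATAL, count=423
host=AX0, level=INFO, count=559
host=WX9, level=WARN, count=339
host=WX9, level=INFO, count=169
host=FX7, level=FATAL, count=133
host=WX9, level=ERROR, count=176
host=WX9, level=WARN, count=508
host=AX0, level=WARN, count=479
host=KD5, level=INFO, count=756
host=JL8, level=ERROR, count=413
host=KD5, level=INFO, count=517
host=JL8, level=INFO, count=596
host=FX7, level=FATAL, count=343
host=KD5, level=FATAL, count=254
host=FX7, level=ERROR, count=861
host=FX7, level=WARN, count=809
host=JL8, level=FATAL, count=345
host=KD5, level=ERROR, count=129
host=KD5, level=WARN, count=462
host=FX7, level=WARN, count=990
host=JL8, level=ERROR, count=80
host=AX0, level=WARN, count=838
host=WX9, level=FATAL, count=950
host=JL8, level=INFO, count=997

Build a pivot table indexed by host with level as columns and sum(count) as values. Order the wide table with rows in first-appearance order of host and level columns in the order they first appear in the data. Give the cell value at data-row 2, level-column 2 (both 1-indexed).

With rows in first-appearance order of host, row 2 is host=FX7. level columns in first-appearance order: FATAL, INFO, ERROR, WARN; column 2 is INFO.
Long rows with host=FX7, level=INFO: 840 + 346 = 1186.

1186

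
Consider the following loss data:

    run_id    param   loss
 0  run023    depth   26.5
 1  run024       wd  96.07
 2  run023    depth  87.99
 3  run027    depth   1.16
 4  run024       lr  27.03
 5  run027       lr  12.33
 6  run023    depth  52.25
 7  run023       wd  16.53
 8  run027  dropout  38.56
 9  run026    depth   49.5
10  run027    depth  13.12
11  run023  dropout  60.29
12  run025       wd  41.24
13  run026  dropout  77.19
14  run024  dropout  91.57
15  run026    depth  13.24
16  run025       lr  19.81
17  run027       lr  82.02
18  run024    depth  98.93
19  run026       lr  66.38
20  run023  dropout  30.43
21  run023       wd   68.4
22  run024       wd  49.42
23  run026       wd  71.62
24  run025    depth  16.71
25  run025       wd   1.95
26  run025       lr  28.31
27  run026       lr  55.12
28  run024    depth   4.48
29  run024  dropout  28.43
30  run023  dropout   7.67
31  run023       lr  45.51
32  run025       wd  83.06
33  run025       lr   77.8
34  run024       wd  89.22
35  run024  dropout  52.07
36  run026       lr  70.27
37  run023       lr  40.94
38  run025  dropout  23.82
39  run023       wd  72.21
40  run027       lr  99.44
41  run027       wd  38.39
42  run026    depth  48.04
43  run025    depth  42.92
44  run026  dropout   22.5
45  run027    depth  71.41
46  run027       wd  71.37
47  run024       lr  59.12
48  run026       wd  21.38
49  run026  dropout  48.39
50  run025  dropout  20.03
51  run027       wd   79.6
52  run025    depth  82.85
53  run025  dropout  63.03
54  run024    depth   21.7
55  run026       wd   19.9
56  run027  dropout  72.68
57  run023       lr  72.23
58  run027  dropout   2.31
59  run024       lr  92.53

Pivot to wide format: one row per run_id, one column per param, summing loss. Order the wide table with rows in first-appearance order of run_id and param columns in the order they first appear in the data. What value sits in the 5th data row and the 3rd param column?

125.92

With rows in first-appearance order of run_id, row 5 is run_id=run025. param columns in first-appearance order: depth, wd, lr, dropout; column 3 is lr.
Long rows with run_id=run025, param=lr: 19.81 + 28.31 + 77.8 = 125.92.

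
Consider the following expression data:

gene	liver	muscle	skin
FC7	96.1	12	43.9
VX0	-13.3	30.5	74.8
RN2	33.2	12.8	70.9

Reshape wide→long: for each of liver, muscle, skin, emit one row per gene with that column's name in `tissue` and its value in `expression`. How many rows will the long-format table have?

3 gene values × 3 melted columns = 9 rows.

9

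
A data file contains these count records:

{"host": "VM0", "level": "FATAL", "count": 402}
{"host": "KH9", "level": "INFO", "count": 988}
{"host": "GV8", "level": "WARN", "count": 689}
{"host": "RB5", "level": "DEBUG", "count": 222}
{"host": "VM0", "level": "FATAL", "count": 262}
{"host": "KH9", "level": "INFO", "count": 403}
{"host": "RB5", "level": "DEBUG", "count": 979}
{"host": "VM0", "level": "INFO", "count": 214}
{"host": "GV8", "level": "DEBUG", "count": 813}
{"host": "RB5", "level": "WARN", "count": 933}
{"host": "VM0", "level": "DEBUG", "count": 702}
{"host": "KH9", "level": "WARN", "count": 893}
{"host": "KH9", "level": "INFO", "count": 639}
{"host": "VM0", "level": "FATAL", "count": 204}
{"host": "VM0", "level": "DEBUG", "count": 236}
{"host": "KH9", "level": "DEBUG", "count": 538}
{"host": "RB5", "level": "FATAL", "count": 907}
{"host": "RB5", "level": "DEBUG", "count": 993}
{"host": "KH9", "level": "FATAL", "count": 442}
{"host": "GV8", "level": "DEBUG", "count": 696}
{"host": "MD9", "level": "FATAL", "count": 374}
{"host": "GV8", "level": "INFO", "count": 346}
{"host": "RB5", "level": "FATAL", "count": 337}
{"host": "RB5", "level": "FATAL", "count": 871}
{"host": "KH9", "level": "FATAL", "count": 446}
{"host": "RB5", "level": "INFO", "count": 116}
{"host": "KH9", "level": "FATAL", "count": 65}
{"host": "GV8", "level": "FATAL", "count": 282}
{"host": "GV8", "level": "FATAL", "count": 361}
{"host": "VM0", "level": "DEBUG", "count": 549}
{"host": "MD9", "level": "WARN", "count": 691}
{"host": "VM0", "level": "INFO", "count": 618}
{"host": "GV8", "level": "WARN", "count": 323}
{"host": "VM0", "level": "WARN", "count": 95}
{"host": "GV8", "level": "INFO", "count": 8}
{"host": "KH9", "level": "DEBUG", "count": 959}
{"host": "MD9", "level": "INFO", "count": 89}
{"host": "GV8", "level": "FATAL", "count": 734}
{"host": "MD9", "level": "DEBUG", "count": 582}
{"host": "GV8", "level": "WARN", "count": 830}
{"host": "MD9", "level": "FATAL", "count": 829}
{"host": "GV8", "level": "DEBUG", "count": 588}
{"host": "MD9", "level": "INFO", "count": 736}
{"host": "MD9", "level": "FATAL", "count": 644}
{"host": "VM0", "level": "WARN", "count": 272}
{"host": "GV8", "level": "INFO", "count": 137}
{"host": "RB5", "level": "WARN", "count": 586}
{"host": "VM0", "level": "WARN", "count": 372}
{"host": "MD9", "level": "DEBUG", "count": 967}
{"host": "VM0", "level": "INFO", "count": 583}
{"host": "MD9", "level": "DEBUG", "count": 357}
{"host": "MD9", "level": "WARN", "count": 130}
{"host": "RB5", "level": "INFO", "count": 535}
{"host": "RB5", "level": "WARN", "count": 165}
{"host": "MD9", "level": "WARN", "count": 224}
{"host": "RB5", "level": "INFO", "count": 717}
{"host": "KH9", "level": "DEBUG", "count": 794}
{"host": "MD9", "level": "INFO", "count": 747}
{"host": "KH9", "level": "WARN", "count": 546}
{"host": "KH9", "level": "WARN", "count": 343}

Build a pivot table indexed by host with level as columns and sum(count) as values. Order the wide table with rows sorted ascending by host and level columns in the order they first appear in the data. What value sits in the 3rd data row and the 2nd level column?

1572

With rows sorted ascending by host, row 3 is host=MD9. level columns in first-appearance order: FATAL, INFO, WARN, DEBUG; column 2 is INFO.
Long rows with host=MD9, level=INFO: 89 + 736 + 747 = 1572.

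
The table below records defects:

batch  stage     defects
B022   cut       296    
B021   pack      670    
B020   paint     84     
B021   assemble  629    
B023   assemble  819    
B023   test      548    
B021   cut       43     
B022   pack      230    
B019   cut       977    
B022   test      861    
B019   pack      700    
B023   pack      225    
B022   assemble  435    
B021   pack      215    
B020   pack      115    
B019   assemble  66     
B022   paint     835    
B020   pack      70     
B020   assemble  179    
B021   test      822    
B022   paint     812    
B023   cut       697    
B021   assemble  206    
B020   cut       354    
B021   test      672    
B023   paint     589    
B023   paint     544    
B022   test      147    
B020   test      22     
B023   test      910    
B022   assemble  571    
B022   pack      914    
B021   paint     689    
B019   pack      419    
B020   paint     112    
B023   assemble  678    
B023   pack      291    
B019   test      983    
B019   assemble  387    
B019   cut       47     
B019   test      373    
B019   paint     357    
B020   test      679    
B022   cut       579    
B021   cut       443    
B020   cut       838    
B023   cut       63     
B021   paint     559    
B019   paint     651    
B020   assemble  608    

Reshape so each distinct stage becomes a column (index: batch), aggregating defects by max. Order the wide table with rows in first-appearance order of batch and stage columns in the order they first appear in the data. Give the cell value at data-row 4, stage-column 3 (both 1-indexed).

589

With rows in first-appearance order of batch, row 4 is batch=B023. stage columns in first-appearance order: cut, pack, paint, assemble, test; column 3 is paint.
Long rows with batch=B023, stage=paint: max(589, 544) = 589.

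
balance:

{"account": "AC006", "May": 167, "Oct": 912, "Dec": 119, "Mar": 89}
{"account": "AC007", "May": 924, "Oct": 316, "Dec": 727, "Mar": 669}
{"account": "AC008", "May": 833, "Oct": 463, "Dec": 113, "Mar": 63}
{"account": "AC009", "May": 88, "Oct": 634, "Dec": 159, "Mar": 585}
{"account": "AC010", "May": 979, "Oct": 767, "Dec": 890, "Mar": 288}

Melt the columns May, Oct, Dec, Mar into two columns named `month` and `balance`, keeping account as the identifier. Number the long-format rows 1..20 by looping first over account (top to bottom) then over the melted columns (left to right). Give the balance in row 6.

316

20 rows total (5 × 4). Row 6: index ⌊(6-1)/4⌋ = 1 into account → AC007; (6-1) mod 4 = 1 into the melted columns → Oct.
So row 6 is (AC007, Oct, 316); balance = 316.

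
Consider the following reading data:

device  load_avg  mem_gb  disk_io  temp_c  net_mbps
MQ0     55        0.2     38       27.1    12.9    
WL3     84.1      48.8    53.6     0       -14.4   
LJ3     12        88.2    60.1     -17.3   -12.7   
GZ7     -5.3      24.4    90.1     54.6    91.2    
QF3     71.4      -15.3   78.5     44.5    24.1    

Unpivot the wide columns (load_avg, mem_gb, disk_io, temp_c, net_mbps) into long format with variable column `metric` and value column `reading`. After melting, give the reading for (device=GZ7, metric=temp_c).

Unpivoting turns each (device, wide-column) pair into one long row.
The wide cell at row GZ7, column temp_c holds 54.6, so the long row (GZ7, temp_c) has reading=54.6.

54.6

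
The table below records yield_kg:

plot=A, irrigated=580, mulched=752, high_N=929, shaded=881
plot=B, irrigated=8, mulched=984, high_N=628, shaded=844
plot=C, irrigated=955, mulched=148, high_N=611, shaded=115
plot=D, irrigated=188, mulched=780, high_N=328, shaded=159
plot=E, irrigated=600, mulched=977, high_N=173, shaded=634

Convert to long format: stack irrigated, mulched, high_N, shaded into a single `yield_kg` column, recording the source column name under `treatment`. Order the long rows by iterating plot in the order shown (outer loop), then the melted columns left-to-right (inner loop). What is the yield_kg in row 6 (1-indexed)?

984

20 rows total (5 × 4). Row 6: index ⌊(6-1)/4⌋ = 1 into plot → B; (6-1) mod 4 = 1 into the melted columns → mulched.
So row 6 is (B, mulched, 984); yield_kg = 984.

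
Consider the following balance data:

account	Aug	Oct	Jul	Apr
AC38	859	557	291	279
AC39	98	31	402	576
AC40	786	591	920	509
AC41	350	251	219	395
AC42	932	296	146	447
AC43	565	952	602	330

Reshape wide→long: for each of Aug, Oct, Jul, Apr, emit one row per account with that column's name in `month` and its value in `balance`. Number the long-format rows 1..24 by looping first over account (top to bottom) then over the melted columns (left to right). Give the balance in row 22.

952

24 rows total (6 × 4). Row 22: index ⌊(22-1)/4⌋ = 5 into account → AC43; (22-1) mod 4 = 1 into the melted columns → Oct.
So row 22 is (AC43, Oct, 952); balance = 952.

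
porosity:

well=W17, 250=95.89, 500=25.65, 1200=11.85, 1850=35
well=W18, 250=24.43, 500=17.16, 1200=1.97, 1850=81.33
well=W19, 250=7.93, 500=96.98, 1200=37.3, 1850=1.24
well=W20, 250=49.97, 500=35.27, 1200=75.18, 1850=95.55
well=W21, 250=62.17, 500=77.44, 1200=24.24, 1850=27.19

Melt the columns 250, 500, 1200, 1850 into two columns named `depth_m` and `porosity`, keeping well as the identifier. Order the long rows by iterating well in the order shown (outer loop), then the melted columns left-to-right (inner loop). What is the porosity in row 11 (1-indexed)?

37.3

20 rows total (5 × 4). Row 11: index ⌊(11-1)/4⌋ = 2 into well → W19; (11-1) mod 4 = 2 into the melted columns → 1200.
So row 11 is (W19, 1200, 37.3); porosity = 37.3.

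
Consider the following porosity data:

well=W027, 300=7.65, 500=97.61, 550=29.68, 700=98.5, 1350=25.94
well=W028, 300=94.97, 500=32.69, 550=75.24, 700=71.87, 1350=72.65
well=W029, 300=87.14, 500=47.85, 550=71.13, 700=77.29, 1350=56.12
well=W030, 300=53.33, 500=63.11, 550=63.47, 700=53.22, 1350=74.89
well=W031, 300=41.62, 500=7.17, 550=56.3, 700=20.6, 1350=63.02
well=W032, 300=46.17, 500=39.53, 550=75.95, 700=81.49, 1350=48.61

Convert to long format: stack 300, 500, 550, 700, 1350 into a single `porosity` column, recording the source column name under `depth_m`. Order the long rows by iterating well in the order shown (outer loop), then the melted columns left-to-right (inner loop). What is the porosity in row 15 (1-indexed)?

30 rows total (6 × 5). Row 15: index ⌊(15-1)/5⌋ = 2 into well → W029; (15-1) mod 5 = 4 into the melted columns → 1350.
So row 15 is (W029, 1350, 56.12); porosity = 56.12.

56.12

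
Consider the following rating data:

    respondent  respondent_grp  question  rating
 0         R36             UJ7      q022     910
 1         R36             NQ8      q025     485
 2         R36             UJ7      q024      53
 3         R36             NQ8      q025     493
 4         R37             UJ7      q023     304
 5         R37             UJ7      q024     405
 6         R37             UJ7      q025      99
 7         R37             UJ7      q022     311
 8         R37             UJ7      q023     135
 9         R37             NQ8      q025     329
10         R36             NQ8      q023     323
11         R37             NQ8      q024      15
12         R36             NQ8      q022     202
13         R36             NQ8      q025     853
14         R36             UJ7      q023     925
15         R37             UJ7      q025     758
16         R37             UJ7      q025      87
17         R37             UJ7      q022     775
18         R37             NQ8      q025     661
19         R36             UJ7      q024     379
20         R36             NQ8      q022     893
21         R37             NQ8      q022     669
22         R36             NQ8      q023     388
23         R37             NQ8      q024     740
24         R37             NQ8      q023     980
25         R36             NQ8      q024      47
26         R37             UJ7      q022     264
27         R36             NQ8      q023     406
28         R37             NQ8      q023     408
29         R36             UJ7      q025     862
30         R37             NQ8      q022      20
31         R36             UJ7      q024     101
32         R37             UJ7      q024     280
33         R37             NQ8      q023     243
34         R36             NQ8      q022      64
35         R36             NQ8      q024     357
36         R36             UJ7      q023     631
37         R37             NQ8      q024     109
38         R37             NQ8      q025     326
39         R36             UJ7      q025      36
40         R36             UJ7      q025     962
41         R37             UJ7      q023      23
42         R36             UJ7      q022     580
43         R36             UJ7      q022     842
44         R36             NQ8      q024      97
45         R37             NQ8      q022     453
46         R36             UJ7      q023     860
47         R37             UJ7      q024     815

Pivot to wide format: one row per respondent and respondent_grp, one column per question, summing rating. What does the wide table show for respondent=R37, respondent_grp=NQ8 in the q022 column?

Rows with respondent=R37, respondent_grp=NQ8 and question=q022: rating values are 669, 20, 453.
669 + 20 + 453 = 1142.

1142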